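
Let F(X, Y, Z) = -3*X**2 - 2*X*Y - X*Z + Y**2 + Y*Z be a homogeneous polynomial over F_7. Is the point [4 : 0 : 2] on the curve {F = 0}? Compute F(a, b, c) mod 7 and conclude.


F(4,0,2) ≡ 0 (mod 7); P is on the curve.

Evaluate F(4, 0, 2) term-by-term (mod 7).
  -3*X**2 ↦ -3·16·1·1 = -48
  -2*X*Y ↦ -2·4·0·1 = 0
  -X*Z ↦ -1·4·1·2 = -8
  Y**2 ↦ 1·1·0·1 = 0
  Y*Z ↦ 1·1·0·2 = 0
Sum: F(4, 0, 2) = (-48) + (0) + (-8) + (0) + (0) = -56.
Reducing mod 7: -56 ≡ 0 (mod 7).
Since F(a, b, c) ≡ 0 (mod 7), P lies on the curve.


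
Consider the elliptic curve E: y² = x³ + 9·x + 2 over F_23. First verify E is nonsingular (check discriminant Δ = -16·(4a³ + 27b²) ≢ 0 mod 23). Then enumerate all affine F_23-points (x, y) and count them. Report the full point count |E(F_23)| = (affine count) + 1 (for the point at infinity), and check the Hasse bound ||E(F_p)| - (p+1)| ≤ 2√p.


Affine points = {(0, 5), (0, 18), (1, 9), (1, 14), (11, 11), (11, 12), (13, 4), (13, 19), (15, 4), (15, 19), (17, 10), (17, 13), (18, 4), (18, 19)}; affine count = 14; |E(F_23)| = 15.

Discriminant check: Δ ∝ 4a³ + 27b² = 4·9³ + 27·2² = 4·729 + 27·4 ≡ 11 (mod 23). Nonzero ⇒ E is nonsingular.
For each x ∈ F_23, compute rhs = x³ + 9·x + 2 mod 23, then count y ∈ F_23 with y² ≡ rhs.
  x = 0: rhs = 2, matching y values: 5, 18 (2 points).
  x = 1: rhs = 12, matching y values: 9, 14 (2 points).
  x = 2: rhs = 5, matching y values: none (0 points).
  x = 3: rhs = 10, matching y values: none (0 points).
  x = 4: rhs = 10, matching y values: none (0 points).
  x = 5: rhs = 11, matching y values: none (0 points).
  x = 6: rhs = 19, matching y values: none (0 points).
  x = 7: rhs = 17, matching y values: none (0 points).
  x = 8: rhs = 11, matching y values: none (0 points).
  x = 9: rhs = 7, matching y values: none (0 points).
  x = 10: rhs = 11, matching y values: none (0 points).
  x = 11: rhs = 6, matching y values: 11, 12 (2 points).
  x = 12: rhs = 21, matching y values: none (0 points).
  x = 13: rhs = 16, matching y values: 4, 19 (2 points).
  x = 14: rhs = 20, matching y values: none (0 points).
  x = 15: rhs = 16, matching y values: 4, 19 (2 points).
  x = 16: rhs = 10, matching y values: none (0 points).
  x = 17: rhs = 8, matching y values: 10, 13 (2 points).
  x = 18: rhs = 16, matching y values: 4, 19 (2 points).
  x = 19: rhs = 17, matching y values: none (0 points).
  x = 20: rhs = 17, matching y values: none (0 points).
  x = 21: rhs = 22, matching y values: none (0 points).
  x = 22: rhs = 15, matching y values: none (0 points).
Total affine count: 14.
Full point count |E(F_23)| = 14 + 1 = 15.
Hasse bound: |15 − (23+1)| = |-9| = 9 ≤ 2√23 ≈ 9.5917 ✓.


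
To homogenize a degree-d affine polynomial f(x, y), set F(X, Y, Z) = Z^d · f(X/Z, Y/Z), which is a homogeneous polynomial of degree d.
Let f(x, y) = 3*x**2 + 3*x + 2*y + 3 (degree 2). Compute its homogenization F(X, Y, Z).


F(X, Y, Z) = 3*X**2 + 3*X*Z + 2*Y*Z + 3*Z**2

deg(f) = 2.
Substitute x = X/Z, y = Y/Z into f, then multiply by Z^2.
  monomial 3·x^2·y^0 ↦ 3·X^2·Y^0·Z^0.
  monomial 3·x^1·y^0 ↦ 3·X^1·Y^0·Z^1.
  monomial 2·x^0·y^1 ↦ 2·X^0·Y^1·Z^1.
  monomial 3·x^0·y^0 ↦ 3·X^0·Y^0·Z^2.
Collecting: F(X, Y, Z) = 3*X**2 + 3*X*Z + 2*Y*Z + 3*Z**2.


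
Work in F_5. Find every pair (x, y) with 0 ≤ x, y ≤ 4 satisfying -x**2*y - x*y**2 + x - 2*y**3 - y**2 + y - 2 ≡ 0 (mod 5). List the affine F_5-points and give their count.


Affine F_5-points: {(0, 2), (1, 1), (1, 2), (2, 0), (2, 3), (4, 1)}; count = 6.

For each of the 25 pairs (x, y) ∈ F_5², evaluate f(x, y) mod 5. Record the zeros.
  x = 0: [0↦3, 1↦1, 2↦0, 3↦3, 4↦3]  zeros at y ∈ {2}
  x = 1: [0↦4, 1↦0, 2↦0, 3↦2, 4↦4]  zeros at y ∈ {1, 2}
  x = 2: [0↦0, 1↦2, 2↦1, 3↦0, 4↦2]  zeros at y ∈ {0, 3}
  x = 3: [0↦1, 1↦2, 2↦3, 3↦2, 4↦2]  zeros at y ∈ ∅
  x = 4: [0↦2, 1↦0, 2↦1, 3↦3, 4↦4]  zeros at y ∈ {1}
Collecting zeros: affine points = {(0, 2), (1, 1), (1, 2), (2, 0), (2, 3), (4, 1)}.
Total count |C(F_5)_aff| = 6.


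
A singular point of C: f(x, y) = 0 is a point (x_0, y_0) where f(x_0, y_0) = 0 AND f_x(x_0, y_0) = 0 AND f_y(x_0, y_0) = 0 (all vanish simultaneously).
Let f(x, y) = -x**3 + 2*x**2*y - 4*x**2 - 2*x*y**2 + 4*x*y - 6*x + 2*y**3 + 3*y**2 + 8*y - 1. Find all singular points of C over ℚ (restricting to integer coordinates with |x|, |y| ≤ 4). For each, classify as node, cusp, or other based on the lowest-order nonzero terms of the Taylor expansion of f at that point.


Singular points: {(-2, -1)}; classification: cusp.

Compute partial derivatives:
  f_x = -3*x**2 + 4*x*y - 8*x - 2*y**2 + 4*y - 6.
  f_y = 2*x**2 - 4*x*y + 4*x + 6*y**2 + 6*y + 8.
Scan x_0 ∈ {−4, ..., 4}. For each x_0, f_y(x_0, y) is a polynomial in y; find its integer roots y ∈ {−4, ..., 4}, then test f_x and f at those candidates.
  x = -4: f_y(-4, y) = 6*y**2 + 22*y + 24; no integer root y with |y| ≤ 4.
  x = -3: f_y(-3, y) = 6*y**2 + 18*y + 14; no integer root y with |y| ≤ 4.
  x = -2: f_y(-2, y) = 6*y**2 + 14*y + 8; vanishes at y ∈ {-1}. (-2, -1): f_x = 0, f = 0 — SINGULAR.
  x = -1: f_y(-1, y) = 6*y**2 + 10*y + 6; no integer root y with |y| ≤ 4.
  x = 0: f_y(0, y) = 6*y**2 + 6*y + 8; no integer root y with |y| ≤ 4.
  x = 1: f_y(1, y) = 6*y**2 + 2*y + 14; no integer root y with |y| ≤ 4.
  x = 2: f_y(2, y) = 6*y**2 - 2*y + 24; no integer root y with |y| ≤ 4.
  x = 3: f_y(3, y) = 6*y**2 - 6*y + 38; no integer root y with |y| ≤ 4.
  x = 4: f_y(4, y) = 6*y**2 - 10*y + 56; no integer root y with |y| ≤ 4.
Only singular point on the grid: (-2, -1).
Classify: substitute x = -2 + u, y = -1 + v and expand: f = -u**3 + 2*u**2*v - 2*u*v**2 + 2*v**3 + v**2.
No constant or linear terms (consistent with a singular point). Quadratic part: v**2. Cubic part: -u**3 + 2*u**2*v - 2*u*v**2 + 2*v**3.
The quadratic part v**2 is a perfect square, so there is a single (double) tangent line v = 0, i.e. y = -1. Restricting the cubic part to that line (v = 0) leaves -u**3 ≠ 0, so f is not divisible by v and the branch is v² ≈ u**3 to lowest order — this is a cusp.
Classification: cusp.


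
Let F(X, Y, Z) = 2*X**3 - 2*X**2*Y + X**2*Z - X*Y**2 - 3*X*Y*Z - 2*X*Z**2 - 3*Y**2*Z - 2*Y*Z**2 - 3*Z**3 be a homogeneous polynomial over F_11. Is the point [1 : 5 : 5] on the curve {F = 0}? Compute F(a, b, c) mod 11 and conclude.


F(1,5,5) ≡ 2 (mod 11); P is NOT on the curve.

Evaluate F(1, 5, 5) term-by-term (mod 11).
  2*X**3 ↦ 2·1·1·1 = 2
  -2*X**2*Y ↦ -2·1·5·1 = -10
  X**2*Z ↦ 1·1·1·5 = 5
  -X*Y**2 ↦ -1·1·25·1 = -25
  -3*X*Y*Z ↦ -3·1·5·5 = -75
  -2*X*Z**2 ↦ -2·1·1·25 = -50
  -3*Y**2*Z ↦ -3·1·25·5 = -375
  -2*Y*Z**2 ↦ -2·1·5·25 = -250
  -3*Z**3 ↦ -3·1·1·125 = -375
Sum: F(1, 5, 5) = (2) + (-10) + (5) + (-25) + (-75) + (-50) + (-375) + (-250) + (-375) = -1153.
Reducing mod 11: -1153 ≡ 2 (mod 11).
Since F(a, b, c) ≡ 2 ≠ 0 (mod 11), P does NOT lie on the curve.


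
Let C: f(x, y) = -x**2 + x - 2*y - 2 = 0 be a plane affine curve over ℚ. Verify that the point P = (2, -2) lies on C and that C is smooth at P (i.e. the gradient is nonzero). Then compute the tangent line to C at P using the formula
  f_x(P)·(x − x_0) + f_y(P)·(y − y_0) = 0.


Tangent line at P: -3*x - 2*y + 2 = 0.

Step 1: f(2, -2) = 0, so P lies on C.
Step 2: partial derivatives
  f_x(x, y) = 1 - 2*x, f_y(x, y) = -2.
  f_x(P) = -3, f_y(P) = -2 (gradient nonzero, so P is smooth).
Step 3: tangent line at P: -3·(x − 2) + -2·(y − -2) = 0.
Expanding: -3*x - 2*y + 2 = 0.


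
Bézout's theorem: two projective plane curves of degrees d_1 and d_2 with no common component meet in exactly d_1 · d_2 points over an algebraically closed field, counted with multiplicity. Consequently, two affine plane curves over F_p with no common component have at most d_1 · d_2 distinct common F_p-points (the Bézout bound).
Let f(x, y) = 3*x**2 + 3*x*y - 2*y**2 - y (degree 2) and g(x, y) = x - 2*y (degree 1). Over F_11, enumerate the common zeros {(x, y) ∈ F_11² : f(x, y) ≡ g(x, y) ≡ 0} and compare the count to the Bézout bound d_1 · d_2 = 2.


Common zeros: {(0, 0), (7, 9)}; count = 2; Bézout bound = 2.

deg(f) = 2, deg(g) = 1, so Bézout bound = 2.
Scan x ∈ F_11. For each x, list the y ∈ F_11 with f(x, y) ≡ 0 and those with g(x, y) ≡ 0 (mod 11); the common zeros in that column are the intersection.
  x = 0: f ≡ 0 at y ∈ {0, 5}; g ≡ 0 at y ∈ {0}; common: {0}.
  x = 1: f ≡ 0 at y ∈ ∅; g ≡ 0 at y ∈ {6}; common: ∅.
  x = 2: f ≡ 0 at y ∈ {4}; g ≡ 0 at y ∈ {1}; common: ∅.
  x = 3: f ≡ 0 at y ∈ {1, 3}; g ≡ 0 at y ∈ {7}; common: ∅.
  x = 4: f ≡ 0 at y ∈ ∅; g ≡ 0 at y ∈ {2}; common: ∅.
  x = 5: f ≡ 0 at y ∈ {3, 4}; g ≡ 0 at y ∈ {8}; common: ∅.
  x = 6: f ≡ 0 at y ∈ {5, 9}; g ≡ 0 at y ∈ {3}; common: ∅.
  x = 7: f ≡ 0 at y ∈ {1, 9}; g ≡ 0 at y ∈ {9}; common: {9}.
  x = 8: f ≡ 0 at y ∈ ∅; g ≡ 0 at y ∈ {4}; common: ∅.
  x = 9: f ≡ 0 at y ∈ ∅; g ≡ 0 at y ∈ {10}; common: ∅.
  x = 10: f ≡ 0 at y ∈ ∅; g ≡ 0 at y ∈ {5}; common: ∅.
Collecting: common zeros = {(0, 0), (7, 9)}, so the count is 2.
Comparison with the Bézout bound: 2 ≤ 2 = deg(f)·deg(g), as expected for curves with no common component (the bound is attained).


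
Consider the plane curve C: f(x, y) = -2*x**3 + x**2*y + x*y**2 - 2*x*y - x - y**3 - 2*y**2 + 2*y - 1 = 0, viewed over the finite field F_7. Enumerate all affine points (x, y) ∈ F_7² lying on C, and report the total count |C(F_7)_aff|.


Affine F_7-points: {(1, 2), (3, 5), (4, 0), (4, 3), (4, 6)}; count = 5.

For each of the 49 pairs (x, y) ∈ F_7², evaluate f(x, y) mod 7. Record the zeros.
  x = 0: [0↦6, 1↦5, 2↦1, 3↦2, 4↦2, 5↦2, 6↦3]  zeros at y ∈ ∅
  x = 1: [0↦3, 1↦2, 2↦0, 3↦5, 4↦4, 5↦5, 6↦2]  zeros at y ∈ {2}
  x = 2: [0↦2, 1↦3, 2↦5, 3↦2, 4↦2, 5↦6, 6↦1]  zeros at y ∈ ∅
  x = 3: [0↦5, 1↦3, 2↦4, 3↦2, 4↦5, 5↦0, 6↦2]  zeros at y ∈ {5}
  x = 4: [0↦0, 1↦4, 2↦6, 3↦0, 4↦1, 5↦3, 6↦0]  zeros at y ∈ {0, 3, 6}
  x = 5: [0↦3, 1↦1, 2↦6, 3↦5, 4↦6, 5↦3, 6↦4]  zeros at y ∈ ∅
  x = 6: [0↦2, 1↦3, 2↦6, 3↦5, 4↦1, 5↦2, 6↦2]  zeros at y ∈ ∅
Collecting zeros: affine points = {(1, 2), (3, 5), (4, 0), (4, 3), (4, 6)}.
Total count |C(F_7)_aff| = 5.


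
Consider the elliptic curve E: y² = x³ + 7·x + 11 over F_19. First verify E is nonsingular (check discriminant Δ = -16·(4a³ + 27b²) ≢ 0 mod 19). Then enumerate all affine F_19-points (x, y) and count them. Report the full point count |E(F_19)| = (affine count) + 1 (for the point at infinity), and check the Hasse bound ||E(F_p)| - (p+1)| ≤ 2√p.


Affine points = {(0, 7), (0, 12), (1, 0), (5, 0), (7, 2), (7, 17), (8, 3), (8, 16), (9, 9), (9, 10), (10, 6), (10, 13), (13, 0), (16, 1), (16, 18)}; affine count = 15; |E(F_19)| = 16.

Discriminant check: Δ ∝ 4a³ + 27b² = 4·7³ + 27·11² = 4·343 + 27·121 ≡ 3 (mod 19). Nonzero ⇒ E is nonsingular.
For each x ∈ F_19, compute rhs = x³ + 7·x + 11 mod 19, then count y ∈ F_19 with y² ≡ rhs.
  x = 0: rhs = 11, matching y values: 7, 12 (2 points).
  x = 1: rhs = 0, matching y values: 0 (1 points).
  x = 2: rhs = 14, matching y values: none (0 points).
  x = 3: rhs = 2, matching y values: none (0 points).
  x = 4: rhs = 8, matching y values: none (0 points).
  x = 5: rhs = 0, matching y values: 0 (1 points).
  x = 6: rhs = 3, matching y values: none (0 points).
  x = 7: rhs = 4, matching y values: 2, 17 (2 points).
  x = 8: rhs = 9, matching y values: 3, 16 (2 points).
  x = 9: rhs = 5, matching y values: 9, 10 (2 points).
  x = 10: rhs = 17, matching y values: 6, 13 (2 points).
  x = 11: rhs = 13, matching y values: none (0 points).
  x = 12: rhs = 18, matching y values: none (0 points).
  x = 13: rhs = 0, matching y values: 0 (1 points).
  x = 14: rhs = 3, matching y values: none (0 points).
  x = 15: rhs = 14, matching y values: none (0 points).
  x = 16: rhs = 1, matching y values: 1, 18 (2 points).
  x = 17: rhs = 8, matching y values: none (0 points).
  x = 18: rhs = 3, matching y values: none (0 points).
Total affine count: 15.
Full point count |E(F_19)| = 15 + 1 = 16.
Hasse bound: |16 − (19+1)| = |-4| = 4 ≤ 2√19 ≈ 8.7178 ✓.


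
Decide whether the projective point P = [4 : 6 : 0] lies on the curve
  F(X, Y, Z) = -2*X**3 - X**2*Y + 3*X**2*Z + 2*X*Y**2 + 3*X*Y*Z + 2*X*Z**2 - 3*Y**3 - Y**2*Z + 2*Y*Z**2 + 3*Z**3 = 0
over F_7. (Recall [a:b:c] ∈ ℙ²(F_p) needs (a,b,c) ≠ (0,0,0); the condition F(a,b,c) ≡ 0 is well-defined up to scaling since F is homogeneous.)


F(4,6,0) ≡ 4 (mod 7); P is NOT on the curve.

Evaluate F(4, 6, 0) term-by-term (mod 7).
  -2*X**3 ↦ -2·64·1·1 = -128
  -X**2*Y ↦ -1·16·6·1 = -96
  3*X**2*Z ↦ 3·16·1·0 = 0
  2*X*Y**2 ↦ 2·4·36·1 = 288
  3*X*Y*Z ↦ 3·4·6·0 = 0
  2*X*Z**2 ↦ 2·4·1·0 = 0
  -3*Y**3 ↦ -3·1·216·1 = -648
  -Y**2*Z ↦ -1·1·36·0 = 0
  2*Y*Z**2 ↦ 2·1·6·0 = 0
  3*Z**3 ↦ 3·1·1·0 = 0
Sum: F(4, 6, 0) = (-128) + (-96) + (0) + (288) + (0) + (0) + (-648) + (0) + (0) + (0) = -584.
Reducing mod 7: -584 ≡ 4 (mod 7).
Since F(a, b, c) ≡ 4 ≠ 0 (mod 7), P does NOT lie on the curve.


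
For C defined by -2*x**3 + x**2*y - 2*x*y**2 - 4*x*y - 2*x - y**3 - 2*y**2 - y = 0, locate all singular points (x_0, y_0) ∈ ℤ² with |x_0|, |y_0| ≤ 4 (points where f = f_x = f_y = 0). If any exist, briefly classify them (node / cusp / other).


Singular points: {(0, -1)}; classification: node.

Compute partial derivatives:
  f_x = -6*x**2 + 2*x*y - 2*y**2 - 4*y - 2.
  f_y = x**2 - 4*x*y - 4*x - 3*y**2 - 4*y - 1.
Scan x_0 ∈ {−4, ..., 4}. For each x_0, f_y(x_0, y) is a polynomial in y; find its integer roots y ∈ {−4, ..., 4}, then test f_x and f at those candidates.
  x = -4: f_y(-4, y) = -3*y**2 + 12*y + 31; no integer root y with |y| ≤ 4.
  x = -3: f_y(-3, y) = -3*y**2 + 8*y + 20; no integer root y with |y| ≤ 4.
  x = -2: f_y(-2, y) = -3*y**2 + 4*y + 11; no integer root y with |y| ≤ 4.
  x = -1: f_y(-1, y) = 4 - 3*y**2; no integer root y with |y| ≤ 4.
  x = 0: f_y(0, y) = -3*y**2 - 4*y - 1; vanishes at y ∈ {-1}. (0, -1): f_x = 0, f = 0 — SINGULAR.
  x = 1: f_y(1, y) = -3*y**2 - 8*y - 4; vanishes at y ∈ {-2}. (1, -2): f_x = -12 ≠ 0.
  x = 2: f_y(2, y) = -3*y**2 - 12*y - 5; no integer root y with |y| ≤ 4.
  x = 3: f_y(3, y) = -3*y**2 - 16*y - 4; no integer root y with |y| ≤ 4.
  x = 4: f_y(4, y) = -3*y**2 - 20*y - 1; no integer root y with |y| ≤ 4.
Only singular point on the grid: (0, -1).
Classify: substitute x = 0 + u, y = -1 + v and expand: f = -2*u**3 + u**2*v - u**2 - 2*u*v**2 - v**3 + v**2.
No constant or linear terms (consistent with a singular point). Quadratic part: -u**2 + v**2. Cubic part: -2*u**3 + u**2*v - 2*u*v**2 - v**3.
The quadratic part v**2 - u**2 = (v − u)(v + u) splits into two distinct linear factors, so there are two distinct tangent lines y − -1 = ±(x − 0) — this is a node (ordinary double point).
Classification: node.


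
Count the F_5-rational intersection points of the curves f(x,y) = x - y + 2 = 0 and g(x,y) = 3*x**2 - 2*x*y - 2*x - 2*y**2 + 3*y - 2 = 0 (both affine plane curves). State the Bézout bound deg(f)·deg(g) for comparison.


Common zeros: {(2, 4)}; count = 1; Bézout bound = 2.

deg(f) = 1, deg(g) = 2, so Bézout bound = 2.
Scan x ∈ F_5. For each x, list the y ∈ F_5 with f(x, y) ≡ 0 and those with g(x, y) ≡ 0 (mod 5); the common zeros in that column are the intersection.
  x = 0: f ≡ 0 at y ∈ {2}; g ≡ 0 at y ∈ ∅; common: ∅.
  x = 1: f ≡ 0 at y ∈ {3}; g ≡ 0 at y ∈ ∅; common: ∅.
  x = 2: f ≡ 0 at y ∈ {4}; g ≡ 0 at y ∈ {3, 4}; common: {4}.
  x = 3: f ≡ 0 at y ∈ {0}; g ≡ 0 at y ∈ {2, 4}; common: ∅.
  x = 4: f ≡ 0 at y ∈ {1}; g ≡ 0 at y ∈ {2, 3}; common: ∅.
Collecting: common zeros = {(2, 4)}, so the count is 1.
Comparison with the Bézout bound: 1 ≤ 2 = deg(f)·deg(g), as expected for curves with no common component (the affine F_5-count falls short of the bound because intersections may lie at infinity, over extension fields, or carry multiplicity).


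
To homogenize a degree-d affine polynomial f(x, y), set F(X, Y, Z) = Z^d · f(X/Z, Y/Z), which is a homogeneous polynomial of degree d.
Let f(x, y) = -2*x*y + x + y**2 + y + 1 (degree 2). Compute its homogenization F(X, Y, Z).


F(X, Y, Z) = -2*X*Y + X*Z + Y**2 + Y*Z + Z**2

deg(f) = 2.
Substitute x = X/Z, y = Y/Z into f, then multiply by Z^2.
  monomial -2·x^1·y^1 ↦ -2·X^1·Y^1·Z^0.
  monomial 1·x^1·y^0 ↦ 1·X^1·Y^0·Z^1.
  monomial 1·x^0·y^2 ↦ 1·X^0·Y^2·Z^0.
  monomial 1·x^0·y^1 ↦ 1·X^0·Y^1·Z^1.
  monomial 1·x^0·y^0 ↦ 1·X^0·Y^0·Z^2.
Collecting: F(X, Y, Z) = -2*X*Y + X*Z + Y**2 + Y*Z + Z**2.


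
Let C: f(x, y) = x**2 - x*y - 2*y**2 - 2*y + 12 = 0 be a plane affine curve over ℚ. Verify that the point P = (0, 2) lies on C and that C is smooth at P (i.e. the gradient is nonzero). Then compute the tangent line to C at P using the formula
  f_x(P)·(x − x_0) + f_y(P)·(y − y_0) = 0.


Tangent line at P: -2*x - 10*y + 20 = 0.

Step 1: f(0, 2) = 0, so P lies on C.
Step 2: partial derivatives
  f_x(x, y) = 2*x - y, f_y(x, y) = -x - 4*y - 2.
  f_x(P) = -2, f_y(P) = -10 (gradient nonzero, so P is smooth).
Step 3: tangent line at P: -2·(x − 0) + -10·(y − 2) = 0.
Expanding: -2*x - 10*y + 20 = 0.


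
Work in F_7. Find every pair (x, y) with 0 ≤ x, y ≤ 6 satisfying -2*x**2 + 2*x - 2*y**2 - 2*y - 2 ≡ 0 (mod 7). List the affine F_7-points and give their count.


Affine F_7-points: {(0, 2), (0, 4), (1, 2), (1, 4), (3, 0), (3, 6), (5, 0), (5, 6)}; count = 8.

For each of the 49 pairs (x, y) ∈ F_7², evaluate f(x, y) mod 7. Record the zeros.
  x = 0: [0↦5, 1↦1, 2↦0, 3↦2, 4↦0, 5↦1, 6↦5]  zeros at y ∈ {2, 4}
  x = 1: [0↦5, 1↦1, 2↦0, 3↦2, 4↦0, 5↦1, 6↦5]  zeros at y ∈ {2, 4}
  x = 2: [0↦1, 1↦4, 2↦3, 3↦5, 4↦3, 5↦4, 6↦1]  zeros at y ∈ ∅
  x = 3: [0↦0, 1↦3, 2↦2, 3↦4, 4↦2, 5↦3, 6↦0]  zeros at y ∈ {0, 6}
  x = 4: [0↦2, 1↦5, 2↦4, 3↦6, 4↦4, 5↦5, 6↦2]  zeros at y ∈ ∅
  x = 5: [0↦0, 1↦3, 2↦2, 3↦4, 4↦2, 5↦3, 6↦0]  zeros at y ∈ {0, 6}
  x = 6: [0↦1, 1↦4, 2↦3, 3↦5, 4↦3, 5↦4, 6↦1]  zeros at y ∈ ∅
Collecting zeros: affine points = {(0, 2), (0, 4), (1, 2), (1, 4), (3, 0), (3, 6), (5, 0), (5, 6)}.
Total count |C(F_7)_aff| = 8.


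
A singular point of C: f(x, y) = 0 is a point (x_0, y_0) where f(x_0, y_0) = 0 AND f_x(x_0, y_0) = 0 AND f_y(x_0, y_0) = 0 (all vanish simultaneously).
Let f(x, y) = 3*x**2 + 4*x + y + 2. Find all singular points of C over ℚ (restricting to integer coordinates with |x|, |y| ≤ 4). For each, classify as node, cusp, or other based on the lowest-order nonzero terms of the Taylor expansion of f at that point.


No singular points in the scanned grid; C is smooth there.

Compute partial derivatives:
  f_x = 6*x + 4.
  f_y = 1.
f_y = 1 is a nonzero constant, so f_y never vanishes: no point (x, y) can satisfy f = f_x = f_y = 0. In particular no (x, y) ∈ {−4, ..., 4}² is singular; the curve is smooth.


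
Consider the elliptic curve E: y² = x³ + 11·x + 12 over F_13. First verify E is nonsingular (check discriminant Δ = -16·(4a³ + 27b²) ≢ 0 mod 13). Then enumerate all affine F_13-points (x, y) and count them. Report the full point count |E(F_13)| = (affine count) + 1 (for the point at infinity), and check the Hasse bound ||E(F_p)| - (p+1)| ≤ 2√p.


Affine points = {(0, 5), (0, 8), (2, 4), (2, 9), (4, 4), (4, 9), (5, 6), (5, 7), (7, 4), (7, 9), (8, 1), (8, 12), (10, 2), (10, 11), (12, 0)}; affine count = 15; |E(F_13)| = 16.

Discriminant check: Δ ∝ 4a³ + 27b² = 4·11³ + 27·12² = 4·1331 + 27·144 ≡ 8 (mod 13). Nonzero ⇒ E is nonsingular.
For each x ∈ F_13, compute rhs = x³ + 11·x + 12 mod 13, then count y ∈ F_13 with y² ≡ rhs.
  x = 0: rhs = 12, matching y values: 5, 8 (2 points).
  x = 1: rhs = 11, matching y values: none (0 points).
  x = 2: rhs = 3, matching y values: 4, 9 (2 points).
  x = 3: rhs = 7, matching y values: none (0 points).
  x = 4: rhs = 3, matching y values: 4, 9 (2 points).
  x = 5: rhs = 10, matching y values: 6, 7 (2 points).
  x = 6: rhs = 8, matching y values: none (0 points).
  x = 7: rhs = 3, matching y values: 4, 9 (2 points).
  x = 8: rhs = 1, matching y values: 1, 12 (2 points).
  x = 9: rhs = 8, matching y values: none (0 points).
  x = 10: rhs = 4, matching y values: 2, 11 (2 points).
  x = 11: rhs = 8, matching y values: none (0 points).
  x = 12: rhs = 0, matching y values: 0 (1 points).
Total affine count: 15.
Full point count |E(F_13)| = 15 + 1 = 16.
Hasse bound: |16 − (13+1)| = |2| = 2 ≤ 2√13 ≈ 7.2111 ✓.


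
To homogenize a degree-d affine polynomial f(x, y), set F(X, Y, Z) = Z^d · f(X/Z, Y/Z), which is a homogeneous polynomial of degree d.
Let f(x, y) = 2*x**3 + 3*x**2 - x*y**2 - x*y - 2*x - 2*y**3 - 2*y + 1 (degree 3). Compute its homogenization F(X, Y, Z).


F(X, Y, Z) = 2*X**3 + 3*X**2*Z - X*Y**2 - X*Y*Z - 2*X*Z**2 - 2*Y**3 - 2*Y*Z**2 + Z**3

deg(f) = 3.
Substitute x = X/Z, y = Y/Z into f, then multiply by Z^3.
  monomial 2·x^3·y^0 ↦ 2·X^3·Y^0·Z^0.
  monomial 3·x^2·y^0 ↦ 3·X^2·Y^0·Z^1.
  monomial -1·x^1·y^2 ↦ -1·X^1·Y^2·Z^0.
  monomial -1·x^1·y^1 ↦ -1·X^1·Y^1·Z^1.
  monomial -2·x^1·y^0 ↦ -2·X^1·Y^0·Z^2.
  monomial -2·x^0·y^3 ↦ -2·X^0·Y^3·Z^0.
  monomial -2·x^0·y^1 ↦ -2·X^0·Y^1·Z^2.
  monomial 1·x^0·y^0 ↦ 1·X^0·Y^0·Z^3.
Collecting: F(X, Y, Z) = 2*X**3 + 3*X**2*Z - X*Y**2 - X*Y*Z - 2*X*Z**2 - 2*Y**3 - 2*Y*Z**2 + Z**3.


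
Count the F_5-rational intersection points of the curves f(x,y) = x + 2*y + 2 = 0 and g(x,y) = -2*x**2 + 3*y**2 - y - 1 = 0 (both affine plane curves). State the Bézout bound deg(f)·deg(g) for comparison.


Common zeros: {(2, 3)}; count = 1; Bézout bound = 2.

deg(f) = 1, deg(g) = 2, so Bézout bound = 2.
Scan x ∈ F_5. For each x, list the y ∈ F_5 with f(x, y) ≡ 0 and those with g(x, y) ≡ 0 (mod 5); the common zeros in that column are the intersection.
  x = 0: f ≡ 0 at y ∈ {4}; g ≡ 0 at y ∈ ∅; common: ∅.
  x = 1: f ≡ 0 at y ∈ {1}; g ≡ 0 at y ∈ ∅; common: ∅.
  x = 2: f ≡ 0 at y ∈ {3}; g ≡ 0 at y ∈ {3, 4}; common: {3}.
  x = 3: f ≡ 0 at y ∈ {0}; g ≡ 0 at y ∈ {3, 4}; common: ∅.
  x = 4: f ≡ 0 at y ∈ {2}; g ≡ 0 at y ∈ ∅; common: ∅.
Collecting: common zeros = {(2, 3)}, so the count is 1.
Comparison with the Bézout bound: 1 ≤ 2 = deg(f)·deg(g), as expected for curves with no common component (the affine F_5-count falls short of the bound because intersections may lie at infinity, over extension fields, or carry multiplicity).


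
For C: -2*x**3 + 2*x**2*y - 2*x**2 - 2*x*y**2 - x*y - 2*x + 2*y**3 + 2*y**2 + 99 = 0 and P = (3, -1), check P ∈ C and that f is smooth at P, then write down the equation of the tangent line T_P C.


Tangent line at P: -81*x + 29*y + 272 = 0.

Step 1: f(3, -1) = 0, so P lies on C.
Step 2: partial derivatives
  f_x(x, y) = -6*x**2 + 4*x*y - 4*x - 2*y**2 - y - 2, f_y(x, y) = 2*x**2 - 4*x*y - x + 6*y**2 + 4*y.
  f_x(P) = -81, f_y(P) = 29 (gradient nonzero, so P is smooth).
Step 3: tangent line at P: -81·(x − 3) + 29·(y − -1) = 0.
Expanding: -81*x + 29*y + 272 = 0.


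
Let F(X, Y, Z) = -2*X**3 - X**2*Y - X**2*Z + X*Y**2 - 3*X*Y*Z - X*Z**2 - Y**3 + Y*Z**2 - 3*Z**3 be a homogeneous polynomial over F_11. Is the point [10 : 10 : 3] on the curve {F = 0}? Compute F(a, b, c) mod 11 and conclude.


F(10,10,3) ≡ 9 (mod 11); P is NOT on the curve.

Evaluate F(10, 10, 3) term-by-term (mod 11).
  -2*X**3 ↦ -2·1000·1·1 = -2000
  -X**2*Y ↦ -1·100·10·1 = -1000
  -X**2*Z ↦ -1·100·1·3 = -300
  X*Y**2 ↦ 1·10·100·1 = 1000
  -3*X*Y*Z ↦ -3·10·10·3 = -900
  -X*Z**2 ↦ -1·10·1·9 = -90
  -Y**3 ↦ -1·1·1000·1 = -1000
  Y*Z**2 ↦ 1·1·10·9 = 90
  -3*Z**3 ↦ -3·1·1·27 = -81
Sum: F(10, 10, 3) = (-2000) + (-1000) + (-300) + (1000) + (-900) + (-90) + (-1000) + (90) + (-81) = -4281.
Reducing mod 11: -4281 ≡ 9 (mod 11).
Since F(a, b, c) ≡ 9 ≠ 0 (mod 11), P does NOT lie on the curve.


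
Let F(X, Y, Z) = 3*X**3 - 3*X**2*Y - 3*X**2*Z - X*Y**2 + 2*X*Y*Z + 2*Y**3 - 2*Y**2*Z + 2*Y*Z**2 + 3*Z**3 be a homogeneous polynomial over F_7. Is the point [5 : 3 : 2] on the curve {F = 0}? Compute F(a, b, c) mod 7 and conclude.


F(5,3,2) ≡ 4 (mod 7); P is NOT on the curve.

Evaluate F(5, 3, 2) term-by-term (mod 7).
  3*X**3 ↦ 3·125·1·1 = 375
  -3*X**2*Y ↦ -3·25·3·1 = -225
  -3*X**2*Z ↦ -3·25·1·2 = -150
  -X*Y**2 ↦ -1·5·9·1 = -45
  2*X*Y*Z ↦ 2·5·3·2 = 60
  2*Y**3 ↦ 2·1·27·1 = 54
  -2*Y**2*Z ↦ -2·1·9·2 = -36
  2*Y*Z**2 ↦ 2·1·3·4 = 24
  3*Z**3 ↦ 3·1·1·8 = 24
Sum: F(5, 3, 2) = (375) + (-225) + (-150) + (-45) + (60) + (54) + (-36) + (24) + (24) = 81.
Reducing mod 7: 81 ≡ 4 (mod 7).
Since F(a, b, c) ≡ 4 ≠ 0 (mod 7), P does NOT lie on the curve.


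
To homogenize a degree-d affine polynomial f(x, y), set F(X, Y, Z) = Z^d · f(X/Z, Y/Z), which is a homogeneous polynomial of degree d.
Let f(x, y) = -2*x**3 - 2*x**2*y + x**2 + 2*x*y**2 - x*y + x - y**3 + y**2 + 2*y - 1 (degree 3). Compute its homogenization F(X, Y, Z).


F(X, Y, Z) = -2*X**3 - 2*X**2*Y + X**2*Z + 2*X*Y**2 - X*Y*Z + X*Z**2 - Y**3 + Y**2*Z + 2*Y*Z**2 - Z**3

deg(f) = 3.
Substitute x = X/Z, y = Y/Z into f, then multiply by Z^3.
  monomial -2·x^3·y^0 ↦ -2·X^3·Y^0·Z^0.
  monomial -2·x^2·y^1 ↦ -2·X^2·Y^1·Z^0.
  monomial 1·x^2·y^0 ↦ 1·X^2·Y^0·Z^1.
  monomial 2·x^1·y^2 ↦ 2·X^1·Y^2·Z^0.
  monomial -1·x^1·y^1 ↦ -1·X^1·Y^1·Z^1.
  monomial 1·x^1·y^0 ↦ 1·X^1·Y^0·Z^2.
  monomial -1·x^0·y^3 ↦ -1·X^0·Y^3·Z^0.
  monomial 1·x^0·y^2 ↦ 1·X^0·Y^2·Z^1.
  monomial 2·x^0·y^1 ↦ 2·X^0·Y^1·Z^2.
  monomial -1·x^0·y^0 ↦ -1·X^0·Y^0·Z^3.
Collecting: F(X, Y, Z) = -2*X**3 - 2*X**2*Y + X**2*Z + 2*X*Y**2 - X*Y*Z + X*Z**2 - Y**3 + Y**2*Z + 2*Y*Z**2 - Z**3.


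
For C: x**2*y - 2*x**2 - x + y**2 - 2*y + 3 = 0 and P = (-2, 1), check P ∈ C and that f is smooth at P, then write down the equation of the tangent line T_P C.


Tangent line at P: 3*x + 4*y + 2 = 0.

Step 1: f(-2, 1) = 0, so P lies on C.
Step 2: partial derivatives
  f_x(x, y) = 2*x*y - 4*x - 1, f_y(x, y) = x**2 + 2*y - 2.
  f_x(P) = 3, f_y(P) = 4 (gradient nonzero, so P is smooth).
Step 3: tangent line at P: 3·(x − -2) + 4·(y − 1) = 0.
Expanding: 3*x + 4*y + 2 = 0.


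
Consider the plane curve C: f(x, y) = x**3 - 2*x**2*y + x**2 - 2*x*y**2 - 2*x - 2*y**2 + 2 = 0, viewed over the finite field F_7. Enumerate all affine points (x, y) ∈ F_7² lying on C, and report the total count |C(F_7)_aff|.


Affine F_7-points: {(0, 1), (0, 6), (1, 4), (1, 6), (3, 4), (3, 6), (4, 3), (4, 5), (6, 2)}; count = 9.

For each of the 49 pairs (x, y) ∈ F_7², evaluate f(x, y) mod 7. Record the zeros.
  x = 0: [0↦2, 1↦0, 2↦1, 3↦5, 4↦5, 5↦1, 6↦0]  zeros at y ∈ {1, 6}
  x = 1: [0↦2, 1↦3, 2↦3, 3↦2, 4↦0, 5↦4, 6↦0]  zeros at y ∈ {4, 6}
  x = 2: [0↦3, 1↦3, 2↦5, 3↦2, 4↦1, 5↦2, 6↦5]  zeros at y ∈ ∅
  x = 3: [0↦4, 1↦6, 2↦6, 3↦4, 4↦0, 5↦1, 6↦0]  zeros at y ∈ {4, 6}
  x = 4: [0↦4, 1↦4, 2↦5, 3↦0, 4↦3, 5↦0, 6↦5]  zeros at y ∈ {3, 5}
  x = 5: [0↦2, 1↦3, 2↦1, 3↦3, 4↦2, 5↦5, 6↦5]  zeros at y ∈ ∅
  x = 6: [0↦4, 1↦2, 2↦0, 3↦5, 4↦3, 5↦1, 6↦6]  zeros at y ∈ {2}
Collecting zeros: affine points = {(0, 1), (0, 6), (1, 4), (1, 6), (3, 4), (3, 6), (4, 3), (4, 5), (6, 2)}.
Total count |C(F_7)_aff| = 9.


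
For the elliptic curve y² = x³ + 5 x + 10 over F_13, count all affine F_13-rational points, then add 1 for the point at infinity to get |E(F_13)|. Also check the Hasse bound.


Affine points = {(0, 6), (0, 7), (1, 4), (1, 9), (3, 0), (4, 4), (4, 9), (5, 2), (5, 11), (6, 3), (6, 10), (8, 4), (8, 9), (9, 2), (9, 11), (12, 2), (12, 11)}; affine count = 17; |E(F_13)| = 18.

Discriminant check: Δ ∝ 4a³ + 27b² = 4·5³ + 27·10² = 4·125 + 27·100 ≡ 2 (mod 13). Nonzero ⇒ E is nonsingular.
For each x ∈ F_13, compute rhs = x³ + 5·x + 10 mod 13, then count y ∈ F_13 with y² ≡ rhs.
  x = 0: rhs = 10, matching y values: 6, 7 (2 points).
  x = 1: rhs = 3, matching y values: 4, 9 (2 points).
  x = 2: rhs = 2, matching y values: none (0 points).
  x = 3: rhs = 0, matching y values: 0 (1 points).
  x = 4: rhs = 3, matching y values: 4, 9 (2 points).
  x = 5: rhs = 4, matching y values: 2, 11 (2 points).
  x = 6: rhs = 9, matching y values: 3, 10 (2 points).
  x = 7: rhs = 11, matching y values: none (0 points).
  x = 8: rhs = 3, matching y values: 4, 9 (2 points).
  x = 9: rhs = 4, matching y values: 2, 11 (2 points).
  x = 10: rhs = 7, matching y values: none (0 points).
  x = 11: rhs = 5, matching y values: none (0 points).
  x = 12: rhs = 4, matching y values: 2, 11 (2 points).
Total affine count: 17.
Full point count |E(F_13)| = 17 + 1 = 18.
Hasse bound: |18 − (13+1)| = |4| = 4 ≤ 2√13 ≈ 7.2111 ✓.


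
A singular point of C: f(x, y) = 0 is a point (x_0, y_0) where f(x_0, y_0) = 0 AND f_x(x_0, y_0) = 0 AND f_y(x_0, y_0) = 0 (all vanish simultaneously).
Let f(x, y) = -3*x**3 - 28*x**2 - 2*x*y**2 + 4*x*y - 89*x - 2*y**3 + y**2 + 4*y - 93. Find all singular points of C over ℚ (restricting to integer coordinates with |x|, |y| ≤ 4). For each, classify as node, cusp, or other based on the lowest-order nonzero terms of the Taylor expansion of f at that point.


Singular points: {(-3, 1)}; classification: node.

Compute partial derivatives:
  f_x = -9*x**2 - 56*x - 2*y**2 + 4*y - 89.
  f_y = -4*x*y + 4*x - 6*y**2 + 2*y + 4.
Scan x_0 ∈ {−4, ..., 4}. For each x_0, f_y(x_0, y) is a polynomial in y; find its integer roots y ∈ {−4, ..., 4}, then test f_x and f at those candidates.
  x = -4: f_y(-4, y) = -6*y**2 + 18*y - 12; vanishes at y ∈ {1, 2}. (-4, 1): f_x = -7 ≠ 0; (-4, 2): f_x = -9 ≠ 0.
  x = -3: f_y(-3, y) = -6*y**2 + 14*y - 8; vanishes at y ∈ {1}. (-3, 1): f_x = 0, f = 0 — SINGULAR.
  x = -2: f_y(-2, y) = -6*y**2 + 10*y - 4; vanishes at y ∈ {1}. (-2, 1): f_x = -11 ≠ 0.
  x = -1: f_y(-1, y) = -6*y**2 + 6*y; vanishes at y ∈ {0, 1}. (-1, 0): f_x = -42 ≠ 0; (-1, 1): f_x = -40 ≠ 0.
  x = 0: f_y(0, y) = -6*y**2 + 2*y + 4; vanishes at y ∈ {1}. (0, 1): f_x = -87 ≠ 0.
  x = 1: f_y(1, y) = -6*y**2 - 2*y + 8; vanishes at y ∈ {1}. (1, 1): f_x = -152 ≠ 0.
  x = 2: f_y(2, y) = -6*y**2 - 6*y + 12; vanishes at y ∈ {-2, 1}. (2, -2): f_x = -253 ≠ 0; (2, 1): f_x = -235 ≠ 0.
  x = 3: f_y(3, y) = -6*y**2 - 10*y + 16; vanishes at y ∈ {1}. (3, 1): f_x = -336 ≠ 0.
  x = 4: f_y(4, y) = -6*y**2 - 14*y + 20; vanishes at y ∈ {1}. (4, 1): f_x = -455 ≠ 0.
Only singular point on the grid: (-3, 1).
Classify: substitute x = -3 + u, y = 1 + v and expand: f = -3*u**3 - u**2 - 2*u*v**2 - 2*v**3 + v**2.
No constant or linear terms (consistent with a singular point). Quadratic part: -u**2 + v**2. Cubic part: -3*u**3 - 2*u*v**2 - 2*v**3.
The quadratic part v**2 - u**2 = (v − u)(v + u) splits into two distinct linear factors, so there are two distinct tangent lines y − 1 = ±(x − -3) — this is a node (ordinary double point).
Classification: node.


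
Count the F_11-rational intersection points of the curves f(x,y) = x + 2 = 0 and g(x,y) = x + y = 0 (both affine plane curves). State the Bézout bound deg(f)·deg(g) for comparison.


Common zeros: {(9, 2)}; count = 1; Bézout bound = 1.

deg(f) = 1, deg(g) = 1, so Bézout bound = 1.
Scan x ∈ F_11. For each x, list the y ∈ F_11 with f(x, y) ≡ 0 and those with g(x, y) ≡ 0 (mod 11); the common zeros in that column are the intersection.
  x = 0: f ≡ 0 at y ∈ ∅; g ≡ 0 at y ∈ {0}; common: ∅.
  x = 1: f ≡ 0 at y ∈ ∅; g ≡ 0 at y ∈ {10}; common: ∅.
  x = 2: f ≡ 0 at y ∈ ∅; g ≡ 0 at y ∈ {9}; common: ∅.
  x = 3: f ≡ 0 at y ∈ ∅; g ≡ 0 at y ∈ {8}; common: ∅.
  x = 4: f ≡ 0 at y ∈ ∅; g ≡ 0 at y ∈ {7}; common: ∅.
  x = 5: f ≡ 0 at y ∈ ∅; g ≡ 0 at y ∈ {6}; common: ∅.
  x = 6: f ≡ 0 at y ∈ ∅; g ≡ 0 at y ∈ {5}; common: ∅.
  x = 7: f ≡ 0 at y ∈ ∅; g ≡ 0 at y ∈ {4}; common: ∅.
  x = 8: f ≡ 0 at y ∈ ∅; g ≡ 0 at y ∈ {3}; common: ∅.
  x = 9: f ≡ 0 at y ∈ {0, 1, 2, 3, 4, 5, 6, 7, 8, 9, 10}; g ≡ 0 at y ∈ {2}; common: {2}.
  x = 10: f ≡ 0 at y ∈ ∅; g ≡ 0 at y ∈ {1}; common: ∅.
Collecting: common zeros = {(9, 2)}, so the count is 1.
Comparison with the Bézout bound: 1 ≤ 1 = deg(f)·deg(g), as expected for curves with no common component (the bound is attained).


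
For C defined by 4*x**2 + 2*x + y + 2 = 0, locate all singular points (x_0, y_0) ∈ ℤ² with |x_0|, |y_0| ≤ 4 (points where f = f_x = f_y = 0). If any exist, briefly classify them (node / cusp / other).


No singular points in the scanned grid; C is smooth there.

Compute partial derivatives:
  f_x = 8*x + 2.
  f_y = 1.
f_y = 1 is a nonzero constant, so f_y never vanishes: no point (x, y) can satisfy f = f_x = f_y = 0. In particular no (x, y) ∈ {−4, ..., 4}² is singular; the curve is smooth.


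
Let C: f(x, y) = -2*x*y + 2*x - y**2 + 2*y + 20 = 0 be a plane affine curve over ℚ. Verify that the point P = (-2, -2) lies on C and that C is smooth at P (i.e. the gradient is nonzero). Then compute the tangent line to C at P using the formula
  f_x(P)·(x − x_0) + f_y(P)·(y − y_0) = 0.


Tangent line at P: 6*x + 10*y + 32 = 0.

Step 1: f(-2, -2) = 0, so P lies on C.
Step 2: partial derivatives
  f_x(x, y) = 2 - 2*y, f_y(x, y) = -2*x - 2*y + 2.
  f_x(P) = 6, f_y(P) = 10 (gradient nonzero, so P is smooth).
Step 3: tangent line at P: 6·(x − -2) + 10·(y − -2) = 0.
Expanding: 6*x + 10*y + 32 = 0.


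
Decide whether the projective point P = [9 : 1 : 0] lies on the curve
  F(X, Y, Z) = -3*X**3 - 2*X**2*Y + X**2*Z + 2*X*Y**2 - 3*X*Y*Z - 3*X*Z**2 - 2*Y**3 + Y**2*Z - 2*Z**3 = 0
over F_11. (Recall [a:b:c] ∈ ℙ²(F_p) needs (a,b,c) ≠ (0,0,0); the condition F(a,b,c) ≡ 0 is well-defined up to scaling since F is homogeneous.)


F(9,1,0) ≡ 10 (mod 11); P is NOT on the curve.

Evaluate F(9, 1, 0) term-by-term (mod 11).
  -3*X**3 ↦ -3·729·1·1 = -2187
  -2*X**2*Y ↦ -2·81·1·1 = -162
  X**2*Z ↦ 1·81·1·0 = 0
  2*X*Y**2 ↦ 2·9·1·1 = 18
  -3*X*Y*Z ↦ -3·9·1·0 = 0
  -3*X*Z**2 ↦ -3·9·1·0 = 0
  -2*Y**3 ↦ -2·1·1·1 = -2
  Y**2*Z ↦ 1·1·1·0 = 0
  -2*Z**3 ↦ -2·1·1·0 = 0
Sum: F(9, 1, 0) = (-2187) + (-162) + (0) + (18) + (0) + (0) + (-2) + (0) + (0) = -2333.
Reducing mod 11: -2333 ≡ 10 (mod 11).
Since F(a, b, c) ≡ 10 ≠ 0 (mod 11), P does NOT lie on the curve.


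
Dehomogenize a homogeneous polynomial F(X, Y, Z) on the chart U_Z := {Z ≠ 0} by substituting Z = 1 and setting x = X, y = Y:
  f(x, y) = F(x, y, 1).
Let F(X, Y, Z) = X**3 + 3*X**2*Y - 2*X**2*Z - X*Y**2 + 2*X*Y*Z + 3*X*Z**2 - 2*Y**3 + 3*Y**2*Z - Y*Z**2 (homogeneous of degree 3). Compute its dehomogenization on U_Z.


f(x, y) = x**3 + 3*x**2*y - 2*x**2 - x*y**2 + 2*x*y + 3*x - 2*y**3 + 3*y**2 - y

On U_Z we set Z = 1. Each monomial c·X^i·Y^j·Z^k in F becomes c·x^i·y^j·1^k = c·x^i·y^j.
Substituting Z = 1: F(X, Y, 1) = x**3 + 3*x**2*y - 2*x**2 - x*y**2 + 2*x*y + 3*x - 2*y**3 + 3*y**2 - y.
Note: deg(f) ≤ deg(F) = 3; strict inequality happens when F is divisible by Z (lost terms).


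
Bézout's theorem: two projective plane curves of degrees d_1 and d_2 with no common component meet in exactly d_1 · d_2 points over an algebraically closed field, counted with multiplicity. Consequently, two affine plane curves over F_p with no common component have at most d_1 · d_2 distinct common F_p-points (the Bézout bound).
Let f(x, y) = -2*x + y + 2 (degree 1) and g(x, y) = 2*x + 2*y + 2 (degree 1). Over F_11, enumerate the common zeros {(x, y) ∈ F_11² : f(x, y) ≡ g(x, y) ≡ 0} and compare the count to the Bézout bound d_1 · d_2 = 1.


Common zeros: {(4, 6)}; count = 1; Bézout bound = 1.

deg(f) = 1, deg(g) = 1, so Bézout bound = 1.
Scan x ∈ F_11. For each x, list the y ∈ F_11 with f(x, y) ≡ 0 and those with g(x, y) ≡ 0 (mod 11); the common zeros in that column are the intersection.
  x = 0: f ≡ 0 at y ∈ {9}; g ≡ 0 at y ∈ {10}; common: ∅.
  x = 1: f ≡ 0 at y ∈ {0}; g ≡ 0 at y ∈ {9}; common: ∅.
  x = 2: f ≡ 0 at y ∈ {2}; g ≡ 0 at y ∈ {8}; common: ∅.
  x = 3: f ≡ 0 at y ∈ {4}; g ≡ 0 at y ∈ {7}; common: ∅.
  x = 4: f ≡ 0 at y ∈ {6}; g ≡ 0 at y ∈ {6}; common: {6}.
  x = 5: f ≡ 0 at y ∈ {8}; g ≡ 0 at y ∈ {5}; common: ∅.
  x = 6: f ≡ 0 at y ∈ {10}; g ≡ 0 at y ∈ {4}; common: ∅.
  x = 7: f ≡ 0 at y ∈ {1}; g ≡ 0 at y ∈ {3}; common: ∅.
  x = 8: f ≡ 0 at y ∈ {3}; g ≡ 0 at y ∈ {2}; common: ∅.
  x = 9: f ≡ 0 at y ∈ {5}; g ≡ 0 at y ∈ {1}; common: ∅.
  x = 10: f ≡ 0 at y ∈ {7}; g ≡ 0 at y ∈ {0}; common: ∅.
Collecting: common zeros = {(4, 6)}, so the count is 1.
Comparison with the Bézout bound: 1 ≤ 1 = deg(f)·deg(g), as expected for curves with no common component (the bound is attained).


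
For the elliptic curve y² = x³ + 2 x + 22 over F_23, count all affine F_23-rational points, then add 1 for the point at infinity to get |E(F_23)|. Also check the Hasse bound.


Affine points = {(1, 5), (1, 18), (3, 3), (3, 20), (4, 5), (4, 18), (11, 8), (11, 15), (12, 7), (12, 16), (15, 0), (17, 1), (17, 22), (18, 5), (18, 18), (20, 9), (20, 14)}; affine count = 17; |E(F_23)| = 18.

Discriminant check: Δ ∝ 4a³ + 27b² = 4·2³ + 27·22² = 4·8 + 27·484 ≡ 13 (mod 23). Nonzero ⇒ E is nonsingular.
For each x ∈ F_23, compute rhs = x³ + 2·x + 22 mod 23, then count y ∈ F_23 with y² ≡ rhs.
  x = 0: rhs = 22, matching y values: none (0 points).
  x = 1: rhs = 2, matching y values: 5, 18 (2 points).
  x = 2: rhs = 11, matching y values: none (0 points).
  x = 3: rhs = 9, matching y values: 3, 20 (2 points).
  x = 4: rhs = 2, matching y values: 5, 18 (2 points).
  x = 5: rhs = 19, matching y values: none (0 points).
  x = 6: rhs = 20, matching y values: none (0 points).
  x = 7: rhs = 11, matching y values: none (0 points).
  x = 8: rhs = 21, matching y values: none (0 points).
  x = 9: rhs = 10, matching y values: none (0 points).
  x = 10: rhs = 7, matching y values: none (0 points).
  x = 11: rhs = 18, matching y values: 8, 15 (2 points).
  x = 12: rhs = 3, matching y values: 7, 16 (2 points).
  x = 13: rhs = 14, matching y values: none (0 points).
  x = 14: rhs = 11, matching y values: none (0 points).
  x = 15: rhs = 0, matching y values: 0 (1 points).
  x = 16: rhs = 10, matching y values: none (0 points).
  x = 17: rhs = 1, matching y values: 1, 22 (2 points).
  x = 18: rhs = 2, matching y values: 5, 18 (2 points).
  x = 19: rhs = 19, matching y values: none (0 points).
  x = 20: rhs = 12, matching y values: 9, 14 (2 points).
  x = 21: rhs = 10, matching y values: none (0 points).
  x = 22: rhs = 19, matching y values: none (0 points).
Total affine count: 17.
Full point count |E(F_23)| = 17 + 1 = 18.
Hasse bound: |18 − (23+1)| = |-6| = 6 ≤ 2√23 ≈ 9.5917 ✓.


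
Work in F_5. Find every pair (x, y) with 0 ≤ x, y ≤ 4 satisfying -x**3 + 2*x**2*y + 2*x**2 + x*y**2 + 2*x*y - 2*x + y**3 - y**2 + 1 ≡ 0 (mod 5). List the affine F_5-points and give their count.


Affine F_5-points: {(0, 2), (1, 0), (1, 1), (1, 4), (2, 4), (3, 2), (4, 1), (4, 3)}; count = 8.

For each of the 25 pairs (x, y) ∈ F_5², evaluate f(x, y) mod 5. Record the zeros.
  x = 0: [0↦1, 1↦1, 2↦0, 3↦4, 4↦4]  zeros at y ∈ {2}
  x = 1: [0↦0, 1↦0, 2↦1, 3↦4, 4↦0]  zeros at y ∈ {0, 1, 4}
  x = 2: [0↦2, 1↦1, 2↦3, 3↦4, 4↦0]  zeros at y ∈ {4}
  x = 3: [0↦1, 1↦3, 2↦0, 3↦3, 4↦3]  zeros at y ∈ {2}
  x = 4: [0↦1, 1↦0, 2↦1, 3↦0, 4↦3]  zeros at y ∈ {1, 3}
Collecting zeros: affine points = {(0, 2), (1, 0), (1, 1), (1, 4), (2, 4), (3, 2), (4, 1), (4, 3)}.
Total count |C(F_5)_aff| = 8.


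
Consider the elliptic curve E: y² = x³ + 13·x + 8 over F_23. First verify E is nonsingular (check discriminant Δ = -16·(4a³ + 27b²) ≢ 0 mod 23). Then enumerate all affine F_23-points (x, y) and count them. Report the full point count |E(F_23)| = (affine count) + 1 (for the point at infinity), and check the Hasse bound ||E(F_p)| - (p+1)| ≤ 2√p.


Affine points = {(0, 10), (0, 13), (4, 3), (4, 20), (6, 7), (6, 16), (8, 7), (8, 16), (9, 7), (9, 16), (12, 11), (12, 12), (14, 6), (14, 17), (15, 6), (15, 17), (17, 6), (17, 17), (18, 5), (18, 18)}; affine count = 20; |E(F_23)| = 21.

Discriminant check: Δ ∝ 4a³ + 27b² = 4·13³ + 27·8² = 4·2197 + 27·64 ≡ 5 (mod 23). Nonzero ⇒ E is nonsingular.
For each x ∈ F_23, compute rhs = x³ + 13·x + 8 mod 23, then count y ∈ F_23 with y² ≡ rhs.
  x = 0: rhs = 8, matching y values: 10, 13 (2 points).
  x = 1: rhs = 22, matching y values: none (0 points).
  x = 2: rhs = 19, matching y values: none (0 points).
  x = 3: rhs = 5, matching y values: none (0 points).
  x = 4: rhs = 9, matching y values: 3, 20 (2 points).
  x = 5: rhs = 14, matching y values: none (0 points).
  x = 6: rhs = 3, matching y values: 7, 16 (2 points).
  x = 7: rhs = 5, matching y values: none (0 points).
  x = 8: rhs = 3, matching y values: 7, 16 (2 points).
  x = 9: rhs = 3, matching y values: 7, 16 (2 points).
  x = 10: rhs = 11, matching y values: none (0 points).
  x = 11: rhs = 10, matching y values: none (0 points).
  x = 12: rhs = 6, matching y values: 11, 12 (2 points).
  x = 13: rhs = 5, matching y values: none (0 points).
  x = 14: rhs = 13, matching y values: 6, 17 (2 points).
  x = 15: rhs = 13, matching y values: 6, 17 (2 points).
  x = 16: rhs = 11, matching y values: none (0 points).
  x = 17: rhs = 13, matching y values: 6, 17 (2 points).
  x = 18: rhs = 2, matching y values: 5, 18 (2 points).
  x = 19: rhs = 7, matching y values: none (0 points).
  x = 20: rhs = 11, matching y values: none (0 points).
  x = 21: rhs = 20, matching y values: none (0 points).
  x = 22: rhs = 17, matching y values: none (0 points).
Total affine count: 20.
Full point count |E(F_23)| = 20 + 1 = 21.
Hasse bound: |21 − (23+1)| = |-3| = 3 ≤ 2√23 ≈ 9.5917 ✓.
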